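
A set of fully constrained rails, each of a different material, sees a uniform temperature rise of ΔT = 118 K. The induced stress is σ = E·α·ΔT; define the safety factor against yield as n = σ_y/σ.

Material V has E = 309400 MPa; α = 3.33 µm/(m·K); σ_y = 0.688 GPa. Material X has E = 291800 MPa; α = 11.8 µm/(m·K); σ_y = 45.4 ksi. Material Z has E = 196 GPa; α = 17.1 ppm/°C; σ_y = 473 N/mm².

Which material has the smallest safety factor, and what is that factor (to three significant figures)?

material X, n = 0.770

In consistent units (E in GPa, α in ×10⁻⁶/K, σ_y in MPa):
  material V: E = 309.4, α = 3.33, σ_y = 688.0 → σ = 122 MPa, n = 5.66
  material X: E = 291.8, α = 11.8, σ_y = 313.0 → σ = 406 MPa, n = 0.770
  material Z: E = 196.0, α = 17.1, σ_y = 473.0 → σ = 395 MPa, n = 1.20
The minimum is material X at n = 0.770.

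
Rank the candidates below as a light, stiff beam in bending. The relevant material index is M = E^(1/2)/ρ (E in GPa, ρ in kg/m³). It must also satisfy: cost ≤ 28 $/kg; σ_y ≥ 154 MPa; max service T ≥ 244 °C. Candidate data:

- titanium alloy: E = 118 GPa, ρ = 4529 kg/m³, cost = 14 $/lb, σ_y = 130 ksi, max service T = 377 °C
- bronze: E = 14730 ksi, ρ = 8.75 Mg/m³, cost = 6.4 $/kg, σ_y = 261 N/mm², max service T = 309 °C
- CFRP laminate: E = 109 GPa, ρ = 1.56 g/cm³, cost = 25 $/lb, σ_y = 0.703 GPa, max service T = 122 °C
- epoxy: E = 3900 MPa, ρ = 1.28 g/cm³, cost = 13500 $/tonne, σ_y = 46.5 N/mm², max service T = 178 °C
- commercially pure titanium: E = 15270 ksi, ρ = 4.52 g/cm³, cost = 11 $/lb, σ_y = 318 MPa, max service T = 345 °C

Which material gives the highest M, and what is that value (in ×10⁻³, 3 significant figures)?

commercially pure titanium, M = 2.27×10⁻³

Screen on constraints: cost ≤ 28 $/kg; σ_y ≥ 154 MPa; max service T ≥ 244 °C. Survivors: bronze, commercially pure titanium.
After converting to SI:
  bronze: E = 101.6 GPa, ρ = 8750 kg/m³
  commercially pure titanium: E = 105.3 GPa, ρ = 4520 kg/m³
  commercially pure titanium: M = 2.27×10⁻³
  bronze: M = 1.15×10⁻³
The maximum is for commercially pure titanium.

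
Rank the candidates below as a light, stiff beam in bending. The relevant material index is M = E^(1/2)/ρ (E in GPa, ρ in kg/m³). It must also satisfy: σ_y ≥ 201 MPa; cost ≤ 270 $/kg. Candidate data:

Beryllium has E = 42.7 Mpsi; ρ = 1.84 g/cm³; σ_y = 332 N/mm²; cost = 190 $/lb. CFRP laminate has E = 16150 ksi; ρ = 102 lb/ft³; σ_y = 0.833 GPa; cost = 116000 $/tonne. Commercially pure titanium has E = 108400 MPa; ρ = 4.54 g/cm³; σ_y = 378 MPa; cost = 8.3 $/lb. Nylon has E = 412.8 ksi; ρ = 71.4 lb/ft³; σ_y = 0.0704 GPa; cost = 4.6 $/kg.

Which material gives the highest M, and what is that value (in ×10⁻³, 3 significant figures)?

Screen on constraints: σ_y ≥ 201 MPa; cost ≤ 270 $/kg. Survivors: CFRP laminate, commercially pure titanium.
Putting every candidate on a common basis:
  CFRP laminate: E = 111.4 GPa, ρ = 1634 kg/m³
  commercially pure titanium: E = 108.4 GPa, ρ = 4540 kg/m³
  CFRP laminate: M = 6.46×10⁻³
  commercially pure titanium: M = 2.29×10⁻³
CFRP laminate has the largest M.

CFRP laminate, M = 6.46×10⁻³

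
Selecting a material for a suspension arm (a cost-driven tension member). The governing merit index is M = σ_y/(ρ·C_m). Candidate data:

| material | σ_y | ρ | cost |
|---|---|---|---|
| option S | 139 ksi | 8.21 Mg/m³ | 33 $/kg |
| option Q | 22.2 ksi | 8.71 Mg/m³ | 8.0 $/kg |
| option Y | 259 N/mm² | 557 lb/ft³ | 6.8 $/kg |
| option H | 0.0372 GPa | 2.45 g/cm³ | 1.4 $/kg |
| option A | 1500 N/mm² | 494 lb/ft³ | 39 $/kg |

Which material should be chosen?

option H

Convert each candidate to consistent units, then evaluate M:
  option S: σ_y = 958.4 MPa, ρ = 8210 kg/m³, cost = 33.00 $/kg
  option Q: σ_y = 153.1 MPa, ρ = 8710 kg/m³, cost = 8.000 $/kg
  option Y: σ_y = 259.0 MPa, ρ = 8922 kg/m³, cost = 6.800 $/kg
  option H: σ_y = 37.20 MPa, ρ = 2450 kg/m³, cost = 1.400 $/kg
  option A: σ_y = 1500 MPa, ρ = 7913 kg/m³, cost = 39.00 $/kg
  option H: M = 10.8 kN·m per $
  option A: M = 4.86 kN·m per $
  option Y: M = 4.27 kN·m per $
  option S: M = 3.54 kN·m per $
  option Q: M = 2.20 kN·m per $
Highest index: option H.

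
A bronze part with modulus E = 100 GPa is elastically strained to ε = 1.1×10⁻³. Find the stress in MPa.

110 MPa

σ = E·ε = 100000 MPa × 1.1×10⁻³ = 110 MPa.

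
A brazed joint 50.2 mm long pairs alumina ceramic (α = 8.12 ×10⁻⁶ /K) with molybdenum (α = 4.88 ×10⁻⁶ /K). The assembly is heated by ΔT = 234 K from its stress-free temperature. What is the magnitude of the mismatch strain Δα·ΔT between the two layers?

Δα = |8.12 − 4.88|×10⁻⁶/K = 3.24×10⁻⁶/K.
Mismatch strain = Δα·ΔT = 3.24×10⁻⁶ × 234.0 = 7.58×10⁻⁴.

7.58×10⁻⁴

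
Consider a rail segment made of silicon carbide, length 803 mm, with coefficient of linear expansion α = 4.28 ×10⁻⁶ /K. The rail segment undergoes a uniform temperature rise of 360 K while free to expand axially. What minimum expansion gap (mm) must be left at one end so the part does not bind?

ΔL = α·L₀·ΔT = 4.28×10⁻⁶ × 803 mm × 360.0 K = 1.24 mm.

1.24 mm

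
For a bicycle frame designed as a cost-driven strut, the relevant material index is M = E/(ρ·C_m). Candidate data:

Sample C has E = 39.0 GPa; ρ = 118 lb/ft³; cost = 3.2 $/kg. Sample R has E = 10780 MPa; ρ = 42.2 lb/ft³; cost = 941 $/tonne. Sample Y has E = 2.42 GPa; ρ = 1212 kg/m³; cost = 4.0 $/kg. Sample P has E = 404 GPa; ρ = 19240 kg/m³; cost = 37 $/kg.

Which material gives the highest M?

Convert each candidate to consistent units, then evaluate M:
  sample C: E = 39.00 GPa, ρ = 1890 kg/m³, cost = 3.200 $/kg
  sample R: E = 10.78 GPa, ρ = 676.0 kg/m³, cost = 0.9410 $/kg
  sample Y: E = 2.420 GPa, ρ = 1212 kg/m³, cost = 4.000 $/kg
  sample P: E = 404.0 GPa, ρ = 19240 kg/m³, cost = 37.00 $/kg
  sample R: M = 16.9 MN·m per $
  sample C: M = 6.45 MN·m per $
  sample P: M = 0.568 MN·m per $
  sample Y: M = 0.499 MN·m per $
Highest index: sample R.

sample R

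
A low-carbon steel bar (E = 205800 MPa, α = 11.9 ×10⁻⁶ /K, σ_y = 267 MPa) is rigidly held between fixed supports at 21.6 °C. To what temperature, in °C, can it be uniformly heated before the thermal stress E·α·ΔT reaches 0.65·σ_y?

E = 205800 MPa = 205.8 GPa.
E·α·ΔT = 173.6 MPa ⇒ ΔT = 173.6 / (205.8×10³ × 11.9×10⁻⁶) = 70.87 K.
T = 21.6 + 70.87 = 92.47 °C.

92.5 °C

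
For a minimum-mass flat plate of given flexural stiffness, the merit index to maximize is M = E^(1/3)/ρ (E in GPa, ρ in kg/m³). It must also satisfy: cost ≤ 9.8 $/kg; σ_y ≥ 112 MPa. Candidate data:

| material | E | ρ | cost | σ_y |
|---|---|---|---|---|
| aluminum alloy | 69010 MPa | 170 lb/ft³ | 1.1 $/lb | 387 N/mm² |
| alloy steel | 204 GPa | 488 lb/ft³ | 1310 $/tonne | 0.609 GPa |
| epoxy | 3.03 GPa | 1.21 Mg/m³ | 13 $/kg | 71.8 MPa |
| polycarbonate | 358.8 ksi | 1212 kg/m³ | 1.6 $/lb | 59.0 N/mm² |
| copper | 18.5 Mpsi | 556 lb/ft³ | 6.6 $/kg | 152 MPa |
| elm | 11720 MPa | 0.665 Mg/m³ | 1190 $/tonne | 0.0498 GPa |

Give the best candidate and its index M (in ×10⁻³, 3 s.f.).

Screen on constraints: cost ≤ 9.8 $/kg; σ_y ≥ 112 MPa. Survivors: aluminum alloy, alloy steel, copper.
Convert each candidate to consistent units, then evaluate M:
  aluminum alloy: E = 69.01 GPa, ρ = 2723 kg/m³
  alloy steel: E = 204.0 GPa, ρ = 7817 kg/m³
  copper: E = 127.6 GPa, ρ = 8906 kg/m³
  aluminum alloy: M = 1.51×10⁻³
  alloy steel: M = 0.753×10⁻³
  copper: M = 0.565×10⁻³
The maximum is for aluminum alloy.

aluminum alloy, M = 1.51×10⁻³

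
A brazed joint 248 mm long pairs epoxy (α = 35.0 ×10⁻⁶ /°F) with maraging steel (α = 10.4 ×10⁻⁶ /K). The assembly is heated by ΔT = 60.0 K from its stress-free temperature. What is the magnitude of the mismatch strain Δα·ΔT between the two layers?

epoxy: α = 35.0×10⁻⁶/°F × 9/5 = 63.0×10⁻⁶/K.
Δα = |63.0 − 10.4|×10⁻⁶/K = 52.6×10⁻⁶/K.
Mismatch strain = Δα·ΔT = 52.6×10⁻⁶ × 60.0 = 3.16×10⁻³.

3.16×10⁻³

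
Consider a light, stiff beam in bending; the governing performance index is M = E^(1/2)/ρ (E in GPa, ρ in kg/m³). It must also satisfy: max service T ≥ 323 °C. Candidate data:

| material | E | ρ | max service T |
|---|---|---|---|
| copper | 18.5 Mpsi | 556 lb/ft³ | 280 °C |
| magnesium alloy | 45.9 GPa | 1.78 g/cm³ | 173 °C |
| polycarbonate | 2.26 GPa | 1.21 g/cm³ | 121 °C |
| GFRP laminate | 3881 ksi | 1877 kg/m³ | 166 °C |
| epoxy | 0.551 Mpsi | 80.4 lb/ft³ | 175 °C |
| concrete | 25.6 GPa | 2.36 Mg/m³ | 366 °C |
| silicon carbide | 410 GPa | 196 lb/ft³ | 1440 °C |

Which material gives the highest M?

Screen on constraints: max service T ≥ 323 °C. Survivors: concrete, silicon carbide.
In SI units:
  concrete: E = 25.60 GPa, ρ = 2360 kg/m³
  silicon carbide: E = 410.0 GPa, ρ = 3140 kg/m³
  silicon carbide: M = 6.45×10⁻³
  concrete: M = 2.14×10⁻³
Silicon carbide ranks first.

silicon carbide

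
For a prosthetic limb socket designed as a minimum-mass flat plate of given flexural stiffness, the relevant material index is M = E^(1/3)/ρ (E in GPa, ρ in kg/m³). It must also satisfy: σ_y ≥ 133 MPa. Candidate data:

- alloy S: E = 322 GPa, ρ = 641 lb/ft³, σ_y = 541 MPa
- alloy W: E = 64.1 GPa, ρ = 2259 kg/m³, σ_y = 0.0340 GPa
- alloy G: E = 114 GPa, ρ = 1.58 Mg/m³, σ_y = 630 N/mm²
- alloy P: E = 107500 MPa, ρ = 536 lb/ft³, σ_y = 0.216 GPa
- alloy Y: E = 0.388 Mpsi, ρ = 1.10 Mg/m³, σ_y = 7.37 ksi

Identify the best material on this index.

alloy G

Screen on constraints: σ_y ≥ 133 MPa. Survivors: alloy S, alloy G, alloy P.
Putting every candidate on a common basis:
  alloy S: E = 322.0 GPa, ρ = 10270 kg/m³
  alloy G: E = 114.0 GPa, ρ = 1580 kg/m³
  alloy P: E = 107.5 GPa, ρ = 8586 kg/m³
  alloy G: M = 3.07×10⁻³
  alloy S: M = 0.668×10⁻³
  alloy P: M = 0.554×10⁻³
Alloy G has the largest M.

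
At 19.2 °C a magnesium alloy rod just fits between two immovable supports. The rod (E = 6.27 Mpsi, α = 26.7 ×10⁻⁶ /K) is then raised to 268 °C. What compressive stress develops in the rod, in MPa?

287 MPa

E = 6.27 Mpsi = 43.23 GPa.
ΔT = 248.8 K. Constrained thermal stress σ = E·α·ΔT = 43.23×10³ MPa × 26.7×10⁻⁶ × 248.8 = 287 MPa (compressive).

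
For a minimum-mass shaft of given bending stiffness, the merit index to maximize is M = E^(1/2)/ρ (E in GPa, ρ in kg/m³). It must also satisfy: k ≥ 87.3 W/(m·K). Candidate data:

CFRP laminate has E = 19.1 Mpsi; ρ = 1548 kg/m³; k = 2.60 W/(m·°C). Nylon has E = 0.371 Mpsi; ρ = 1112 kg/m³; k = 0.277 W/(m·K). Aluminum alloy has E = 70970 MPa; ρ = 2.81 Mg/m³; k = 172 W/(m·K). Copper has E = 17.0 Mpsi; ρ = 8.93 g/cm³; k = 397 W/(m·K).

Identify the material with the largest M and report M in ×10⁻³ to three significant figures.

aluminum alloy, M = 3.00×10⁻³

Screen on constraints: k ≥ 87.3 W/(m·K). Survivors: aluminum alloy, copper.
Normalizing units and computing the index:
  aluminum alloy: E = 70.97 GPa, ρ = 2810 kg/m³
  copper: E = 117.2 GPa, ρ = 8930 kg/m³
  aluminum alloy: M = 3.00×10⁻³
  copper: M = 1.21×10⁻³
Highest index: aluminum alloy.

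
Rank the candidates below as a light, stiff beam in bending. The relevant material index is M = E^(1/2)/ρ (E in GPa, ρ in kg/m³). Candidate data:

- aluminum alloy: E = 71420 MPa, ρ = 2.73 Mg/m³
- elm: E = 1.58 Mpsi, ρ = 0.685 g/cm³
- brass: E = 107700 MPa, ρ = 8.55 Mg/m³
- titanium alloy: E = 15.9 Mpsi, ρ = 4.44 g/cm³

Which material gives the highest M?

Normalizing units and computing the index:
  aluminum alloy: E = 71.42 GPa, ρ = 2730 kg/m³
  elm: E = 10.89 GPa, ρ = 685.0 kg/m³
  brass: E = 107.7 GPa, ρ = 8550 kg/m³
  titanium alloy: E = 109.6 GPa, ρ = 4440 kg/m³
  elm: M = 4.82×10⁻³
  aluminum alloy: M = 3.10×10⁻³
  titanium alloy: M = 2.36×10⁻³
  brass: M = 1.21×10⁻³
Highest index: elm.

elm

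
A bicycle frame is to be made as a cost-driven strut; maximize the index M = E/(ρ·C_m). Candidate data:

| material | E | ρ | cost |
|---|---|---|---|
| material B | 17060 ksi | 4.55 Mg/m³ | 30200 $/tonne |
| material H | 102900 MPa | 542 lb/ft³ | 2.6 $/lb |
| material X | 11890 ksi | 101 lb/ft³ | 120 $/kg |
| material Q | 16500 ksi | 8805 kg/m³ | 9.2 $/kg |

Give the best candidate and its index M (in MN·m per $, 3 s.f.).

material H, M = 2.07 MN·m per $

In SI units:
  material B: E = 117.6 GPa, ρ = 4550 kg/m³, cost = 30.20 $/kg
  material H: E = 102.9 GPa, ρ = 8682 kg/m³, cost = 5.732 $/kg
  material X: E = 81.98 GPa, ρ = 1618 kg/m³, cost = 120.0 $/kg
  material Q: E = 113.8 GPa, ρ = 8805 kg/m³, cost = 9.200 $/kg
  material H: M = 2.07 MN·m per $
  material Q: M = 1.40 MN·m per $
  material B: M = 0.856 MN·m per $
  material X: M = 0.422 MN·m per $
Material H has the largest M.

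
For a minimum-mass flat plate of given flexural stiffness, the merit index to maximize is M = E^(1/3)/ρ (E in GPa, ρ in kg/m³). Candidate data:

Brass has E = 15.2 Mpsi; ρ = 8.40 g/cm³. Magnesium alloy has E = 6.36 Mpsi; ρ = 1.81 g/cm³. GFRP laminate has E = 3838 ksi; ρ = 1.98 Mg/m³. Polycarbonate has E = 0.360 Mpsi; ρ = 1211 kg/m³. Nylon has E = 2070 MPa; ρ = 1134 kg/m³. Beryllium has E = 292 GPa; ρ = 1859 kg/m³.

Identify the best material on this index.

beryllium

After converting to SI:
  brass: E = 104.8 GPa, ρ = 8400 kg/m³
  magnesium alloy: E = 43.85 GPa, ρ = 1810 kg/m³
  GFRP laminate: E = 26.46 GPa, ρ = 1980 kg/m³
  polycarbonate: E = 2.482 GPa, ρ = 1211 kg/m³
  nylon: E = 2.070 GPa, ρ = 1134 kg/m³
  beryllium: E = 292.0 GPa, ρ = 1859 kg/m³
  beryllium: M = 3.57×10⁻³
  magnesium alloy: M = 1.95×10⁻³
  GFRP laminate: M = 1.51×10⁻³
  nylon: M = 1.12×10⁻³
  polycarbonate: M = 1.12×10⁻³
  brass: M = 0.561×10⁻³
Beryllium ranks first.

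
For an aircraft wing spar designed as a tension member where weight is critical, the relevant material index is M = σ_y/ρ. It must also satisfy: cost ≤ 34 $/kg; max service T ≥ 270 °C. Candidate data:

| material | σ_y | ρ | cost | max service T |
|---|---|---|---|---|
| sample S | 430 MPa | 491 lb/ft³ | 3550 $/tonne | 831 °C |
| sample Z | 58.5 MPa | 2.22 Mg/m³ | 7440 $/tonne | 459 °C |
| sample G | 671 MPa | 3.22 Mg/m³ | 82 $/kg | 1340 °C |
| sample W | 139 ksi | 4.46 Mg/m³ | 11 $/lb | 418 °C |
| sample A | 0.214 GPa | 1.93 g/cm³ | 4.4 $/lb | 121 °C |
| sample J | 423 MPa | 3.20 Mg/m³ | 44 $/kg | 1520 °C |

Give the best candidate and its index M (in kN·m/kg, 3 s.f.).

sample W, M = 215 kN·m/kg

Screen on constraints: cost ≤ 34 $/kg; max service T ≥ 270 °C. Survivors: sample S, sample Z, sample W.
Normalizing units and computing the index:
  sample S: σ_y = 430.0 MPa, ρ = 7865 kg/m³
  sample Z: σ_y = 58.50 MPa, ρ = 2220 kg/m³
  sample W: σ_y = 958.4 MPa, ρ = 4460 kg/m³
  sample W: M = 215 kN·m/kg
  sample S: M = 54.7 kN·m/kg
  sample Z: M = 26.4 kN·m/kg
The maximum is for sample W.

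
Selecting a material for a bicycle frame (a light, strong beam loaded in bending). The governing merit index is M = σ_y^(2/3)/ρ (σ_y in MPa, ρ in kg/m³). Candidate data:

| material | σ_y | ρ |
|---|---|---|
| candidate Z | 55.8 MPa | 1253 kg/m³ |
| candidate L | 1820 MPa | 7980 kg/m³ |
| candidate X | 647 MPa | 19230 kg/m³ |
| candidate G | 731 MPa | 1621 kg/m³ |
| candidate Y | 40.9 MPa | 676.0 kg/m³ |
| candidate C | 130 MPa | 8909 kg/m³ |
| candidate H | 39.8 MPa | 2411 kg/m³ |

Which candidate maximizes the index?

candidate G

Computing M directly (units already consistent):
  candidate G: M = 50.1×10⁻³
  candidate L: M = 18.7×10⁻³
  candidate Y: M = 17.6×10⁻³
  candidate Z: M = 11.7×10⁻³
  candidate H: M = 4.83×10⁻³
  candidate X: M = 3.89×10⁻³
  candidate C: M = 2.88×10⁻³
The maximum is for candidate G.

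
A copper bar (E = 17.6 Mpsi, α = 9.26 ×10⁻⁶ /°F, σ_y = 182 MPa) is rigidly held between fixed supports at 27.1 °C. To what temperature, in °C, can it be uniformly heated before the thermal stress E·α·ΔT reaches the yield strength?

E = 17.6 Mpsi = 121.3 GPa.
α = 9.26×10⁻⁶/°F × 9/5 = 16.7×10⁻⁶/K.
E·α·ΔT = 182.0 MPa ⇒ ΔT = 182.0 / (121.3×10³ × 16.7×10⁻⁶) = 89.98 K.
T = 27.1 + 89.98 = 117.1 °C.

117 °C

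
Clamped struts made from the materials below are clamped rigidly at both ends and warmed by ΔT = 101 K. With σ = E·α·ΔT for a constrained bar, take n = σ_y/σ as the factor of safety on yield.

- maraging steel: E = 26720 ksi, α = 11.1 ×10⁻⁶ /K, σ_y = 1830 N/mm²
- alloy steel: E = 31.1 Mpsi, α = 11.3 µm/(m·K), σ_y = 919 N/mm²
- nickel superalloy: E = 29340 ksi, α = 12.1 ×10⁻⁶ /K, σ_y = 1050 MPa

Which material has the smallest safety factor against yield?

Converting E to GPa, α to ×10⁻⁶/K, σ_y to MPa, then σ and n for each:
  maraging steel: E = 184.2, α = 11.1, σ_y = 1830 → σ = 207 MPa, n = 8.86
  alloy steel: E = 214.4, α = 11.3, σ_y = 919.0 → σ = 245 MPa, n = 3.76
  nickel superalloy: E = 202.3, α = 12.1, σ_y = 1050 → σ = 247 MPa, n = 4.25
Smallest n: alloy steel with n = 3.76.

alloy steel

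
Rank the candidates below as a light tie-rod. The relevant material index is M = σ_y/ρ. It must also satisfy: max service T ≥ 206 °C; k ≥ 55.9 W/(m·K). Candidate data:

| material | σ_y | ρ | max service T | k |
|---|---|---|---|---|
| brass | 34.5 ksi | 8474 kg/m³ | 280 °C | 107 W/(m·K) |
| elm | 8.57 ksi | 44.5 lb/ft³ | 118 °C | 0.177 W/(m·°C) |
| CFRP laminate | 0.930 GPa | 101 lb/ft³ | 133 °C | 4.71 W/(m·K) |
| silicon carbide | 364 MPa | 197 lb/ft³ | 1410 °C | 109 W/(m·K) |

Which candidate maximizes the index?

Screen on constraints: max service T ≥ 206 °C; k ≥ 55.9 W/(m·K). Survivors: brass, silicon carbide.
Putting every candidate on a common basis:
  brass: σ_y = 237.9 MPa, ρ = 8474 kg/m³
  silicon carbide: σ_y = 364.0 MPa, ρ = 3156 kg/m³
  silicon carbide: M = 115 kN·m/kg
  brass: M = 28.1 kN·m/kg
Silicon carbide ranks first.

silicon carbide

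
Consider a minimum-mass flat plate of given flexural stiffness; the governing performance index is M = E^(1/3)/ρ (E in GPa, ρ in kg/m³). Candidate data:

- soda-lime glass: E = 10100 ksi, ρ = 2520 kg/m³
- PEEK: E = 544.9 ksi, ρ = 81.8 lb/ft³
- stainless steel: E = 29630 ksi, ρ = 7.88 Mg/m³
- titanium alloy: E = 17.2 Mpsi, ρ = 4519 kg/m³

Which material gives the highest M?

soda-lime glass

Normalizing units and computing the index:
  soda-lime glass: E = 69.64 GPa, ρ = 2520 kg/m³
  PEEK: E = 3.757 GPa, ρ = 1310 kg/m³
  stainless steel: E = 204.3 GPa, ρ = 7880 kg/m³
  titanium alloy: E = 118.6 GPa, ρ = 4519 kg/m³
  soda-lime glass: M = 1.63×10⁻³
  PEEK: M = 1.19×10⁻³
  titanium alloy: M = 1.09×10⁻³
  stainless steel: M = 0.747×10⁻³
Soda-lime glass has the largest M.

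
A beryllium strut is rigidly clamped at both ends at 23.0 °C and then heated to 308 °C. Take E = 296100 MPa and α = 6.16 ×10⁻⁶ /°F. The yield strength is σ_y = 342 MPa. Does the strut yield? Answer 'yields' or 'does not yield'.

E = 296100 MPa = 296.1 GPa.
α = 6.16×10⁻⁶/°F × 9/5 = 11.1×10⁻⁶/K.
ΔT = 285.0 K. Constrained thermal stress σ = E·α·ΔT = 296.1×10³ MPa × 11.1×10⁻⁶ × 285.0 = 936 MPa (compressive).
Compare to σ_y = 342 MPa: σ ≥ σ_y, so it yields.

yields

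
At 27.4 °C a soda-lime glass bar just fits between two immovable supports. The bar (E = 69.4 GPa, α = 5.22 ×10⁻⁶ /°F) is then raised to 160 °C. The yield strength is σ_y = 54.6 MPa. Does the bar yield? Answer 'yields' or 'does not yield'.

α = 5.22×10⁻⁶/°F × 9/5 = 9.40×10⁻⁶/K.
ΔT = 132.6 K. Constrained thermal stress σ = E·α·ΔT = 69.40×10³ MPa × 9.40×10⁻⁶ × 132.6 = 86.5 MPa (compressive).
Compare to σ_y = 54.6 MPa: σ ≥ σ_y, so it yields.

yields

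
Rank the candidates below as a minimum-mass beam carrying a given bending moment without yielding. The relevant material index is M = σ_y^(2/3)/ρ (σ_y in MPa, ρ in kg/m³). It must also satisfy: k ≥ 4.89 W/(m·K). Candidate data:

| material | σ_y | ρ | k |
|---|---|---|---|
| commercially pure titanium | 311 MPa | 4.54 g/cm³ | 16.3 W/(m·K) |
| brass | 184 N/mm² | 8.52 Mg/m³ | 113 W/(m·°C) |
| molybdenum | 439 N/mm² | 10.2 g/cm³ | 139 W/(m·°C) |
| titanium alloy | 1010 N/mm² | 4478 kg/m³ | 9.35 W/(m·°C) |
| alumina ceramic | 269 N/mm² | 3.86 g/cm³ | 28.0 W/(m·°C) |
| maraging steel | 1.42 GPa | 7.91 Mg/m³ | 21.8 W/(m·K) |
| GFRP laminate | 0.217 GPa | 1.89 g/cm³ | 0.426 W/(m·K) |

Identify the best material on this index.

titanium alloy

Screen on constraints: k ≥ 4.89 W/(m·K). Survivors: commercially pure titanium, brass, molybdenum, titanium alloy, alumina ceramic, maraging steel.
In SI units:
  commercially pure titanium: σ_y = 311.0 MPa, ρ = 4540 kg/m³
  brass: σ_y = 184.0 MPa, ρ = 8520 kg/m³
  molybdenum: σ_y = 439.0 MPa, ρ = 10200 kg/m³
  titanium alloy: σ_y = 1010 MPa, ρ = 4478 kg/m³
  alumina ceramic: σ_y = 269.0 MPa, ρ = 3860 kg/m³
  maraging steel: σ_y = 1420 MPa, ρ = 7910 kg/m³
  titanium alloy: M = 22.5×10⁻³
  maraging steel: M = 16.0×10⁻³
  alumina ceramic: M = 10.8×10⁻³
  commercially pure titanium: M = 10.1×10⁻³
  molybdenum: M = 5.66×10⁻³
  brass: M = 3.80×10⁻³
Titanium alloy ranks first.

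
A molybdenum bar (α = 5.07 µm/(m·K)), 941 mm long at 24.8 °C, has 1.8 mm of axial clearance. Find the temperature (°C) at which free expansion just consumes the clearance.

α·L₀·ΔT = 1.8 mm ⇒ ΔT = 1.8 / (5.07×10⁻⁶ × 941.0) = 377.3 K.
T = 24.8 + 377.3 = 402.1 °C.

402 °C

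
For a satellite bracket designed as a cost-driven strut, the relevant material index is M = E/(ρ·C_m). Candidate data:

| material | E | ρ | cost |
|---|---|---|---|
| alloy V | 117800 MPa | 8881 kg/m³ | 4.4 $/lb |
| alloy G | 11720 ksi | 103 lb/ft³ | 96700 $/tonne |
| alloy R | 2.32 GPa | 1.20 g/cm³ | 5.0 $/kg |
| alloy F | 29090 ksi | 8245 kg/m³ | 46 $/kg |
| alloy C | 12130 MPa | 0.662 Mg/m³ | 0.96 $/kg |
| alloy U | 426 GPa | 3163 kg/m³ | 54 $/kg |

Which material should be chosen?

alloy C

Putting every candidate on a common basis:
  alloy V: E = 117.8 GPa, ρ = 8881 kg/m³, cost = 9.700 $/kg
  alloy G: E = 80.81 GPa, ρ = 1650 kg/m³, cost = 96.70 $/kg
  alloy R: E = 2.320 GPa, ρ = 1200 kg/m³, cost = 5.000 $/kg
  alloy F: E = 200.6 GPa, ρ = 8245 kg/m³, cost = 46.00 $/kg
  alloy C: E = 12.13 GPa, ρ = 662.0 kg/m³, cost = 0.9600 $/kg
  alloy U: E = 426.0 GPa, ρ = 3163 kg/m³, cost = 54.00 $/kg
  alloy C: M = 19.1 MN·m per $
  alloy U: M = 2.49 MN·m per $
  alloy V: M = 1.37 MN·m per $
  alloy F: M = 0.529 MN·m per $
  alloy G: M = 0.506 MN·m per $
  alloy R: M = 0.387 MN·m per $
Alloy C has the largest M.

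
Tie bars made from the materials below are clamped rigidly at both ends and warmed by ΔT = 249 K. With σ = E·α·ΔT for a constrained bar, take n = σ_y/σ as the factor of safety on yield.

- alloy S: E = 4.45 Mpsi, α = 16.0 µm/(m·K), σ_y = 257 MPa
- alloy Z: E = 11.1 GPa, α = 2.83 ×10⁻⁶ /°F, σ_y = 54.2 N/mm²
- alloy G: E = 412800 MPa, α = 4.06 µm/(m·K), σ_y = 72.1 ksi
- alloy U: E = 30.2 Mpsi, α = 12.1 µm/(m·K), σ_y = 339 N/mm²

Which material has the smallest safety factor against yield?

Per material, after unit conversion:
  alloy S: E = 30.68, α = 16.0, σ_y = 257.0 → σ = 122 MPa, n = 2.10
  alloy Z: E = 11.10, α = 5.09, σ_y = 54.20 → σ = 14.1 MPa, n = 3.85
  alloy G: E = 412.8, α = 4.06, σ_y = 497.1 → σ = 417 MPa, n = 1.19
  alloy U: E = 208.2, α = 12.1, σ_y = 339.0 → σ = 627 MPa, n = 0.540
Alloy U has the lowest safety factor, n = 0.540.

alloy U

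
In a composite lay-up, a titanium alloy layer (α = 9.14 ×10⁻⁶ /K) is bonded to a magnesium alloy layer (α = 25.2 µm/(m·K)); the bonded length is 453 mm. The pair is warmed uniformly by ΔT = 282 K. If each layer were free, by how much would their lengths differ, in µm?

Δα = |9.14 − 25.2|×10⁻⁶/K = 16.1×10⁻⁶/K.
ΔL_mismatch = Δα·L·ΔT = 16.1×10⁻⁶ × 453.0 mm × 282.0 K = 2050 µm.

2050 µm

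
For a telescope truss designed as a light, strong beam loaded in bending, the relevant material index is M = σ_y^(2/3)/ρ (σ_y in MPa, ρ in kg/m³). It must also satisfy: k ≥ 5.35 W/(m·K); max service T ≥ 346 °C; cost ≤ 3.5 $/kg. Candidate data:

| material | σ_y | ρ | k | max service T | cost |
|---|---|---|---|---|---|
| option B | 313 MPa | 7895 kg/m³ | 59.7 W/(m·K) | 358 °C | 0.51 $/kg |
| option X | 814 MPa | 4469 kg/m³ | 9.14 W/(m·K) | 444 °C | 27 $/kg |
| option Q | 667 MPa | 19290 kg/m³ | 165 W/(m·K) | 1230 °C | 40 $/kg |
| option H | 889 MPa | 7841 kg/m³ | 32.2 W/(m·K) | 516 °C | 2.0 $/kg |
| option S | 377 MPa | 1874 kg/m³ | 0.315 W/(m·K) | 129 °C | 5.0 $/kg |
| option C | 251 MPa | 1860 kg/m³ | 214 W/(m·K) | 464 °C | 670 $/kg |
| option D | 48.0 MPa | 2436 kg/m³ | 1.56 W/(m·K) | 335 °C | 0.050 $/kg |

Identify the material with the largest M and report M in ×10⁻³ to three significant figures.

Screen on constraints: k ≥ 5.35 W/(m·K); max service T ≥ 346 °C; cost ≤ 3.5 $/kg. Survivors: option B, option H.
Evaluate M for each candidate:
  option H: M = 11.8×10⁻³
  option B: M = 5.84×10⁻³
Highest index: option H.

option H, M = 11.8×10⁻³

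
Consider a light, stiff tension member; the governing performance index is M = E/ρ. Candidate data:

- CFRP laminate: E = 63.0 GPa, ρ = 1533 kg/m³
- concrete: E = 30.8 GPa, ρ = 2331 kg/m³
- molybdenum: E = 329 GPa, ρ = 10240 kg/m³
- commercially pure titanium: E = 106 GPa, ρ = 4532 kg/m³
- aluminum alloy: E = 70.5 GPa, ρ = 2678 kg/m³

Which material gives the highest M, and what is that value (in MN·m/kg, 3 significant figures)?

Per-candidate index values:
  CFRP laminate: M = 41.1 MN·m/kg
  molybdenum: M = 32.1 MN·m/kg
  aluminum alloy: M = 26.3 MN·m/kg
  commercially pure titanium: M = 23.4 MN·m/kg
  concrete: M = 13.2 MN·m/kg
Highest index: CFRP laminate.

CFRP laminate, M = 41.1 MN·m/kg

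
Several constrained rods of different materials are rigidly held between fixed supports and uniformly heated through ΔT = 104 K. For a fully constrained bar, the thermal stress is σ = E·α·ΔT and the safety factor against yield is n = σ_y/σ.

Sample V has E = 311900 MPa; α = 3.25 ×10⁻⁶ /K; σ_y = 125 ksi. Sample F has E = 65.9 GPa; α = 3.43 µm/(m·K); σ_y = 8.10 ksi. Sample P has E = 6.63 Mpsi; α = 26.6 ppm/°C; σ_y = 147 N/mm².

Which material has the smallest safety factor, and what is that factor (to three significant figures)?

In consistent units (E in GPa, α in ×10⁻⁶/K, σ_y in MPa):
  sample V: E = 311.9, α = 3.25, σ_y = 861.8 → σ = 105 MPa, n = 8.18
  sample F: E = 65.90, α = 3.43, σ_y = 55.85 → σ = 23.5 MPa, n = 2.38
  sample P: E = 45.71, α = 26.6, σ_y = 147.0 → σ = 126 MPa, n = 1.16
The minimum is sample P at n = 1.16.

sample P, n = 1.16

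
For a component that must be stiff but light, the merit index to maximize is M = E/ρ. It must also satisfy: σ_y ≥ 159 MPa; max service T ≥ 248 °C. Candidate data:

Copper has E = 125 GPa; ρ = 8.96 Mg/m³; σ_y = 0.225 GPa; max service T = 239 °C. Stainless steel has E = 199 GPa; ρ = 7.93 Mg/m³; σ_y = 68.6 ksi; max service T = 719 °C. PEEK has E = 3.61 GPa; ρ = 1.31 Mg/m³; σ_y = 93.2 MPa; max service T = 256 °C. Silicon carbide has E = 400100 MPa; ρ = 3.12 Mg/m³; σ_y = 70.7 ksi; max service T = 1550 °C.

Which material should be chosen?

Screen on constraints: σ_y ≥ 159 MPa; max service T ≥ 248 °C. Survivors: stainless steel, silicon carbide.
In SI units:
  stainless steel: E = 199.0 GPa, ρ = 7930 kg/m³
  silicon carbide: E = 400.1 GPa, ρ = 3120 kg/m³
  silicon carbide: M = 128 MN·m/kg
  stainless steel: M = 25.1 MN·m/kg
Silicon carbide ranks first.

silicon carbide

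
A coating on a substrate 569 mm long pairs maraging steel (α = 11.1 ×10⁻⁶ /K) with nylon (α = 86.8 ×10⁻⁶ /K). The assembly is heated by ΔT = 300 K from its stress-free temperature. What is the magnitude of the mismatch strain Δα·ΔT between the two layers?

Δα = |11.1 − 86.8|×10⁻⁶/K = 75.7×10⁻⁶/K.
Mismatch strain = Δα·ΔT = 75.7×10⁻⁶ × 300.0 = 0.0227.

0.0227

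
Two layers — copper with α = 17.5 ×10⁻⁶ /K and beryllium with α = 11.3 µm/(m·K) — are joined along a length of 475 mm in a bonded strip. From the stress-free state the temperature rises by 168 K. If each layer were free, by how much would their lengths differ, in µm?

495 µm

Δα = |17.5 − 11.3|×10⁻⁶/K = 6.20×10⁻⁶/K.
ΔL_mismatch = Δα·L·ΔT = 6.20×10⁻⁶ × 475.0 mm × 168.0 K = 495 µm.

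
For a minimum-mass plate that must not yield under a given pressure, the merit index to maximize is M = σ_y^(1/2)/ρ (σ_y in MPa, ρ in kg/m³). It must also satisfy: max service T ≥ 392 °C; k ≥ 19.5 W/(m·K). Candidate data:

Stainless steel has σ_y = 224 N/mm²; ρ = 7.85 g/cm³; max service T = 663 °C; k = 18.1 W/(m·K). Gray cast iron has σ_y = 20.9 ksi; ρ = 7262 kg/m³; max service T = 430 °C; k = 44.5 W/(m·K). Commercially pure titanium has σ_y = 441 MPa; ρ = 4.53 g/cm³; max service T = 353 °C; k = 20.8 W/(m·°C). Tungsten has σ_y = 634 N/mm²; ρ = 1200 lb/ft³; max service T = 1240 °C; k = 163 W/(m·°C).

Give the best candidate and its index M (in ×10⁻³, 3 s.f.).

Screen on constraints: max service T ≥ 392 °C; k ≥ 19.5 W/(m·K). Survivors: gray cast iron, tungsten.
After converting to SI:
  gray cast iron: σ_y = 144.1 MPa, ρ = 7262 kg/m³
  tungsten: σ_y = 634.0 MPa, ρ = 19220 kg/m³
  gray cast iron: M = 1.65×10⁻³
  tungsten: M = 1.31×10⁻³
Highest index: gray cast iron.

gray cast iron, M = 1.65×10⁻³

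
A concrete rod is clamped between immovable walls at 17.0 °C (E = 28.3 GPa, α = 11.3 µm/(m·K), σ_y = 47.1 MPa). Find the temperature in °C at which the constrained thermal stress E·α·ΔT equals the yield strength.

164 °C

E·α·ΔT = 47.10 MPa ⇒ ΔT = 47.10 / (28.30×10³ × 11.3×10⁻⁶) = 147.3 K.
T = 17.0 + 147.3 = 164.3 °C.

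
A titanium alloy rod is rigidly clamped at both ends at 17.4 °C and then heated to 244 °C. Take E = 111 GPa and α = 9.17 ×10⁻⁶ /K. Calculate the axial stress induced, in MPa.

231 MPa

ΔT = 226.6 K. Constrained thermal stress σ = E·α·ΔT = 111.0×10³ MPa × 9.17×10⁻⁶ × 226.6 = 231 MPa (compressive).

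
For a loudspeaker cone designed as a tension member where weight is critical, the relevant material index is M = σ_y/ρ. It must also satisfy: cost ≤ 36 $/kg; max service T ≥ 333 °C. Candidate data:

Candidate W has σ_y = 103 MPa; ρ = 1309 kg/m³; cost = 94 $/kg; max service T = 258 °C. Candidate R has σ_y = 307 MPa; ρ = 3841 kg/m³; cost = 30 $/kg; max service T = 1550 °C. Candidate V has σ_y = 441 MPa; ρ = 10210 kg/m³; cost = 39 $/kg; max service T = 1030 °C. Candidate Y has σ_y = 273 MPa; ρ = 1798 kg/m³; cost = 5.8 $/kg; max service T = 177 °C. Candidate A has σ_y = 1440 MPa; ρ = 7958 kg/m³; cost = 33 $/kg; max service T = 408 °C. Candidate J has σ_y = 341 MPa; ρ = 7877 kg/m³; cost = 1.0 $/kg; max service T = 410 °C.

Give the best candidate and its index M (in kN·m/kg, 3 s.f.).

candidate A, M = 181 kN·m/kg

Screen on constraints: cost ≤ 36 $/kg; max service T ≥ 333 °C. Survivors: candidate R, candidate A, candidate J.
Computing M directly (units already consistent):
  candidate A: M = 181 kN·m/kg
  candidate R: M = 79.9 kN·m/kg
  candidate J: M = 43.3 kN·m/kg
Highest index: candidate A.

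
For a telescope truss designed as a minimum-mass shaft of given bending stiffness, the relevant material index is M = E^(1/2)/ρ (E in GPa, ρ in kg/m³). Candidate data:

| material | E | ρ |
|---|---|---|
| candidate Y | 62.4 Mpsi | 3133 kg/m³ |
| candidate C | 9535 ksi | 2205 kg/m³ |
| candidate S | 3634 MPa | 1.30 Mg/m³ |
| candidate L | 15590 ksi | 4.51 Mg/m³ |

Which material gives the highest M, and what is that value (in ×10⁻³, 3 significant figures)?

candidate Y, M = 6.62×10⁻³

Putting every candidate on a common basis:
  candidate Y: E = 430.2 GPa, ρ = 3133 kg/m³
  candidate C: E = 65.74 GPa, ρ = 2205 kg/m³
  candidate S: E = 3.634 GPa, ρ = 1300 kg/m³
  candidate L: E = 107.5 GPa, ρ = 4510 kg/m³
  candidate Y: M = 6.62×10⁻³
  candidate C: M = 3.68×10⁻³
  candidate L: M = 2.30×10⁻³
  candidate S: M = 1.47×10⁻³
Highest index: candidate Y.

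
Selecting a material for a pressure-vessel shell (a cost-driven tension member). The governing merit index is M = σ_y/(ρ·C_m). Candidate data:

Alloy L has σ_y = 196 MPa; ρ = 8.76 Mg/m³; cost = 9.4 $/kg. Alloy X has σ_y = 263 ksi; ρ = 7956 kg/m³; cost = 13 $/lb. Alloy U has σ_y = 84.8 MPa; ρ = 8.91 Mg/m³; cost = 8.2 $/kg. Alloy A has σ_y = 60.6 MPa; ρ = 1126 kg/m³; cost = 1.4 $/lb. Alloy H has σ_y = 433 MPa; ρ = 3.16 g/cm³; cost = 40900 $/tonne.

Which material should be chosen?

alloy A

Convert each candidate to consistent units, then evaluate M:
  alloy L: σ_y = 196.0 MPa, ρ = 8760 kg/m³, cost = 9.400 $/kg
  alloy X: σ_y = 1813 MPa, ρ = 7956 kg/m³, cost = 28.66 $/kg
  alloy U: σ_y = 84.80 MPa, ρ = 8910 kg/m³, cost = 8.200 $/kg
  alloy A: σ_y = 60.60 MPa, ρ = 1126 kg/m³, cost = 3.086 $/kg
  alloy H: σ_y = 433.0 MPa, ρ = 3160 kg/m³, cost = 40.90 $/kg
  alloy A: M = 17.4 kN·m per $
  alloy X: M = 7.95 kN·m per $
  alloy H: M = 3.35 kN·m per $
  alloy L: M = 2.38 kN·m per $
  alloy U: M = 1.16 kN·m per $
The maximum is for alloy A.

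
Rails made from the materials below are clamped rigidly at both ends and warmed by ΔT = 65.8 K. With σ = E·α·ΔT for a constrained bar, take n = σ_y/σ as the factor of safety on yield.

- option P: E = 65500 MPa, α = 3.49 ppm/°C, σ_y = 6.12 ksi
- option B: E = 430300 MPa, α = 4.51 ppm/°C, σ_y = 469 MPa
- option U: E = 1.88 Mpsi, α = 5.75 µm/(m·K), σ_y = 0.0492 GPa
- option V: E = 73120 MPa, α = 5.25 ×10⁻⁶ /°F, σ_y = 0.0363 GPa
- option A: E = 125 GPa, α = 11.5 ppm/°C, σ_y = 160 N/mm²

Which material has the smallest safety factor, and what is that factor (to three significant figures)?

In consistent units (E in GPa, α in ×10⁻⁶/K, σ_y in MPa):
  option P: E = 65.50, α = 3.49, σ_y = 42.20 → σ = 15.0 MPa, n = 2.81
  option B: E = 430.3, α = 4.51, σ_y = 469.0 → σ = 128 MPa, n = 3.67
  option U: E = 12.96, α = 5.75, σ_y = 49.20 → σ = 4.90 MPa, n = 10.0
  option V: E = 73.12, α = 9.45, σ_y = 36.30 → σ = 45.5 MPa, n = 0.798
  option A: E = 125.0, α = 11.5, σ_y = 160.0 → σ = 94.6 MPa, n = 1.69
The minimum is option V at n = 0.798.

option V, n = 0.798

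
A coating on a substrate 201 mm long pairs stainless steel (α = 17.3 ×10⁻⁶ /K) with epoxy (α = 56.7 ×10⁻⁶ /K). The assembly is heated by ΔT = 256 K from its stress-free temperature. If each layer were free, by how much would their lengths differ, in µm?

2030 µm

Δα = |17.3 − 56.7|×10⁻⁶/K = 39.4×10⁻⁶/K.
ΔL_mismatch = Δα·L·ΔT = 39.4×10⁻⁶ × 201.0 mm × 256.0 K = 2030 µm.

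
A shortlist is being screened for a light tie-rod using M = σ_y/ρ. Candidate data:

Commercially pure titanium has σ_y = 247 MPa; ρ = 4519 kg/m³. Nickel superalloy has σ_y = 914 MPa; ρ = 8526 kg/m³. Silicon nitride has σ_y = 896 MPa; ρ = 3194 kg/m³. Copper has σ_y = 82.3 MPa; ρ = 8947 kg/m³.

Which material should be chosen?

Computing M directly (units already consistent):
  silicon nitride: M = 281 kN·m/kg
  nickel superalloy: M = 107 kN·m/kg
  commercially pure titanium: M = 54.7 kN·m/kg
  copper: M = 9.20 kN·m/kg
The maximum is for silicon nitride.

silicon nitride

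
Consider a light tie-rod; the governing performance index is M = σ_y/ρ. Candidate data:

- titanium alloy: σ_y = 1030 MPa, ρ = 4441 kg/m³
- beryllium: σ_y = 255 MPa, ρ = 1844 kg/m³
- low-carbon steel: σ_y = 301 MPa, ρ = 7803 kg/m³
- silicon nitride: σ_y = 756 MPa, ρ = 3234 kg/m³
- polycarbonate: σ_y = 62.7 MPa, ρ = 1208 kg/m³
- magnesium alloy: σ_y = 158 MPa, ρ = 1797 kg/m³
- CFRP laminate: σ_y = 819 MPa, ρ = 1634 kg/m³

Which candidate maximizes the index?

CFRP laminate

Computing M directly (units already consistent):
  CFRP laminate: M = 501 kN·m/kg
  silicon nitride: M = 234 kN·m/kg
  titanium alloy: M = 232 kN·m/kg
  beryllium: M = 138 kN·m/kg
  magnesium alloy: M = 87.9 kN·m/kg
  polycarbonate: M = 51.9 kN·m/kg
  low-carbon steel: M = 38.6 kN·m/kg
CFRP laminate ranks first.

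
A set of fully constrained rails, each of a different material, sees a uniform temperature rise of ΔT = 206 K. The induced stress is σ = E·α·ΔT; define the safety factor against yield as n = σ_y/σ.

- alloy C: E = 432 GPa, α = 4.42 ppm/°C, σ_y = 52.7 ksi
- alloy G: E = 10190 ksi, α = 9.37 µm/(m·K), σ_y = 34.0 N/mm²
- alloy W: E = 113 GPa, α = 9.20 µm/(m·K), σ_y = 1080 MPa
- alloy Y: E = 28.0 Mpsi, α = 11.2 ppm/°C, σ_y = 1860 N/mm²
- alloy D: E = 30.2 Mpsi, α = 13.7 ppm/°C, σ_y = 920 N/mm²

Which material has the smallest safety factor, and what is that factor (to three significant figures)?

Per material, after unit conversion:
  alloy C: E = 432.0, α = 4.42, σ_y = 363.4 → σ = 393 MPa, n = 0.924
  alloy G: E = 70.26, α = 9.37, σ_y = 34.00 → σ = 136 MPa, n = 0.251
  alloy W: E = 113.0, α = 9.20, σ_y = 1080 → σ = 214 MPa, n = 5.04
  alloy Y: E = 193.1, α = 11.2, σ_y = 1860 → σ = 445 MPa, n = 4.18
  alloy D: E = 208.2, α = 13.7, σ_y = 920.0 → σ = 588 MPa, n = 1.57
The minimum is alloy G at n = 0.251.

alloy G, n = 0.251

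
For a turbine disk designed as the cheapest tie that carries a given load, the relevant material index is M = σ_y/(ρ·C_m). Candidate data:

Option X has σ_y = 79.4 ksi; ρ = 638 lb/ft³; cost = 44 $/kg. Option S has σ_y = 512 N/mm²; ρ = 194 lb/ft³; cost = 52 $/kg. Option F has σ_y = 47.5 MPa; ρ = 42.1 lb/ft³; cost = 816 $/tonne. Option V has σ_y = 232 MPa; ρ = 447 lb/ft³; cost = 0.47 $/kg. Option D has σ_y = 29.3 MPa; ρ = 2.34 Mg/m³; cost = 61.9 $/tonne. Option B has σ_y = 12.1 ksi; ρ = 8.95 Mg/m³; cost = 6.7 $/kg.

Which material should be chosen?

Convert each candidate to consistent units, then evaluate M:
  option X: σ_y = 547.4 MPa, ρ = 10220 kg/m³, cost = 44.00 $/kg
  option S: σ_y = 512.0 MPa, ρ = 3108 kg/m³, cost = 52.00 $/kg
  option F: σ_y = 47.50 MPa, ρ = 674.4 kg/m³, cost = 0.8160 $/kg
  option V: σ_y = 232.0 MPa, ρ = 7160 kg/m³, cost = 0.4700 $/kg
  option D: σ_y = 29.30 MPa, ρ = 2340 kg/m³, cost = 0.06190 $/kg
  option B: σ_y = 83.43 MPa, ρ = 8950 kg/m³, cost = 6.700 $/kg
  option D: M = 202 kN·m per $
  option F: M = 86.3 kN·m per $
  option V: M = 68.9 kN·m per $
  option S: M = 3.17 kN·m per $
  option B: M = 1.39 kN·m per $
  option X: M = 1.22 kN·m per $
The maximum is for option D.

option D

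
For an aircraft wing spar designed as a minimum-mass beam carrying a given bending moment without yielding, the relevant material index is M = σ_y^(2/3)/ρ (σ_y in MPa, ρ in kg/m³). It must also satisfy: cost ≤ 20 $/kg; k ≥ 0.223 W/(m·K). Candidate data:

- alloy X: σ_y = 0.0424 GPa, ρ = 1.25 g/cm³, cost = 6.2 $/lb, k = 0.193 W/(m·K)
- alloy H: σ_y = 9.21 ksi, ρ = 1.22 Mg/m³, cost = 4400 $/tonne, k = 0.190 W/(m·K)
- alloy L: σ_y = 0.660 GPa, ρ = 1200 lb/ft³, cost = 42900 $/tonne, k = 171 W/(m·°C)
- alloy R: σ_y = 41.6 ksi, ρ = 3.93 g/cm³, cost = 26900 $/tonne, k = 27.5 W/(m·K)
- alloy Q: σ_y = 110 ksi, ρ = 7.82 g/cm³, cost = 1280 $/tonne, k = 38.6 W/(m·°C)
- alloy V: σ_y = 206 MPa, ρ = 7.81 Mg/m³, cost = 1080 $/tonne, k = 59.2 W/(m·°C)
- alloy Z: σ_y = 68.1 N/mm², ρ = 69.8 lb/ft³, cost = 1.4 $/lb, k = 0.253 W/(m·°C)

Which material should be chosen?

Screen on constraints: cost ≤ 20 $/kg; k ≥ 0.223 W/(m·K). Survivors: alloy Q, alloy V, alloy Z.
After converting to SI:
  alloy Q: σ_y = 758.4 MPa, ρ = 7820 kg/m³
  alloy V: σ_y = 206.0 MPa, ρ = 7810 kg/m³
  alloy Z: σ_y = 68.10 MPa, ρ = 1118 kg/m³
  alloy Z: M = 14.9×10⁻³
  alloy Q: M = 10.6×10⁻³
  alloy V: M = 4.47×10⁻³
Alloy Z ranks first.

alloy Z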